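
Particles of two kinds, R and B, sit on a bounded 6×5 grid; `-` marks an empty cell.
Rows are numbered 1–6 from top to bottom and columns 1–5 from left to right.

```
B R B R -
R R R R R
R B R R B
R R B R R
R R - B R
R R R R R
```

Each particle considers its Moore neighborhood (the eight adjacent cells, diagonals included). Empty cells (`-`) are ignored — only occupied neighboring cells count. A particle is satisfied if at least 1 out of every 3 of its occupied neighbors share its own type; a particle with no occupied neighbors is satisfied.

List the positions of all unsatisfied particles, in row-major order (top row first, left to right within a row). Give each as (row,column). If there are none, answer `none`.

(1,1)B 0/3 not
(1,2)R 3/5 satisfied
(1,3)B 0/5 not
(1,4)R 3/4 satisfied
(2,1)R 3/5 satisfied
(2,2)R 5/8 satisfied
(2,3)R 6/8 satisfied
(2,4)R 5/7 satisfied
(2,5)R 3/4 satisfied
(3,1)R 4/5 satisfied
(3,2)B 1/8 not
(3,3)R 6/8 satisfied
(3,4)R 6/8 satisfied
(3,5)B 0/5 not
(4,1)R 4/5 satisfied
(4,2)R 5/7 satisfied
(4,3)B 2/7 not
(4,4)R 4/7 satisfied
(4,5)R 3/5 satisfied
(5,1)R 5/5 satisfied
(5,2)R 6/7 satisfied
(5,4)B 1/7 not
(5,5)R 4/5 satisfied
(6,1)R 3/3 satisfied
(6,2)R 4/4 satisfied
(6,3)R 3/4 satisfied
(6,4)R 3/4 satisfied
(6,5)R 2/3 satisfied

(1,1), (1,3), (3,2), (3,5), (4,3), (5,4)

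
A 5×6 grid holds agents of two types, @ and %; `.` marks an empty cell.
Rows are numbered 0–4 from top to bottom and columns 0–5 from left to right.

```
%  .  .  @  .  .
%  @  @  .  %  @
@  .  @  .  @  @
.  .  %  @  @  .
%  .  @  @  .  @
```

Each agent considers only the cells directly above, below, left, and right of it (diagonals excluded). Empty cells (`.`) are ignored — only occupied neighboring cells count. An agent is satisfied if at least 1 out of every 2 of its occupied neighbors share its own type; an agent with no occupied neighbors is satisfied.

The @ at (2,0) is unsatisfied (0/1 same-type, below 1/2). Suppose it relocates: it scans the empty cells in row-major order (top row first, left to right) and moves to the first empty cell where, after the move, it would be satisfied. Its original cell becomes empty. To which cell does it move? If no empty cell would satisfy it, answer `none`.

Vacating (2,0). Empty cells in order:
  (0,1): 1/2 same-type → satisfied — stop here.

(0,1)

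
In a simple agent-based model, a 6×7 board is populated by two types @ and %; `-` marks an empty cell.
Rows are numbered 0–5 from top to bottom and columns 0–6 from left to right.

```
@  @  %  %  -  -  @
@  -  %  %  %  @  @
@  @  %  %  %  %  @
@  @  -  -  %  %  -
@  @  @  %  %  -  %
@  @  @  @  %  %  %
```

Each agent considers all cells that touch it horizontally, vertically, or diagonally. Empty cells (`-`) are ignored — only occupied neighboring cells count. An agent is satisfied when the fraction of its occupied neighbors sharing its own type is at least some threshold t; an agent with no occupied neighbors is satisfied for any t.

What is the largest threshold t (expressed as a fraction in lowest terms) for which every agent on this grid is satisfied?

Row 0: (0,0)@ 2/2 · (0,1)@ 2/4 · (0,2)% 3/4 · (0,3)% 4/4 · (0,6)@ 2/2
Row 1: (1,0)@ 4/4 · (1,2)% 5/7 · (1,3)% 7/7 · (1,4)% 5/6 · (1,5)@ 3/6 · (1,6)@ 3/4
Row 2: (2,0)@ 4/4 · (2,1)@ 4/6 · (2,2)% 3/5 · (2,3)% 6/6 · (2,4)% 6/7 · (2,5)% 4/7 · (2,6)@ 2/4
Row 3: (3,0)@ 5/5 · (3,1)@ 6/7 · (3,4)% 6/6 · (3,5)% 5/6
Row 4: (4,0)@ 5/5 · (4,1)@ 7/7 · (4,2)@ 5/6 · (4,3)% 3/6 · (4,4)% 5/6 · (4,6)% 3/3
Row 5: (5,0)@ 3/3 · (5,1)@ 5/5 · (5,2)@ 4/5 · (5,3)@ 2/5 · (5,4)% 3/4 · (5,5)% 4/4 · (5,6)% 2/2
The smallest same-type fraction is 2/5 at (5,3), which reduces to 2/5. Any threshold above that leaves this agent unsatisfied.

2/5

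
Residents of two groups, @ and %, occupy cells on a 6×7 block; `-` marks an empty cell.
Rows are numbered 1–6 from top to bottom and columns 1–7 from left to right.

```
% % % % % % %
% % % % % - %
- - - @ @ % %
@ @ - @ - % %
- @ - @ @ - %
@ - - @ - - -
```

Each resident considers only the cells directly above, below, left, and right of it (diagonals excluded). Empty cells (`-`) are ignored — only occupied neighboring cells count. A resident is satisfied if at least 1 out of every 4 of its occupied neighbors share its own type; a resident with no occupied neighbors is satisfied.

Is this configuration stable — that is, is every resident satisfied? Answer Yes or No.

Row 1: (1,1)% 2/2 ✓ · (1,2)% 3/3 ✓ · (1,3)% 3/3 ✓ · (1,4)% 3/3 ✓ · (1,5)% 3/3 ✓ · (1,6)% 2/2 ✓ · (1,7)% 2/2 ✓
Row 2: (2,1)% 2/2 ✓ · (2,2)% 3/3 ✓ · (2,3)% 3/3 ✓ · (2,4)% 3/4 ✓ · (2,5)% 2/3 ✓ · (2,7)% 2/2 ✓
Row 3: (3,4)@ 2/3 ✓ · (3,5)@ 1/3 ✓ · (3,6)% 2/3 ✓ · (3,7)% 3/3 ✓
Row 4: (4,1)@ 1/1 ✓ · (4,2)@ 2/2 ✓ · (4,4)@ 2/2 ✓ · (4,6)% 2/2 ✓ · (4,7)% 3/3 ✓
Row 5: (5,2)@ 1/1 ✓ · (5,4)@ 3/3 ✓ · (5,5)@ 1/1 ✓ · (5,7)% 1/1 ✓
Row 6: (6,1)@ 0/0 ✓ · (6,4)@ 1/1 ✓
All meet the threshold, so the configuration is stable.

Yes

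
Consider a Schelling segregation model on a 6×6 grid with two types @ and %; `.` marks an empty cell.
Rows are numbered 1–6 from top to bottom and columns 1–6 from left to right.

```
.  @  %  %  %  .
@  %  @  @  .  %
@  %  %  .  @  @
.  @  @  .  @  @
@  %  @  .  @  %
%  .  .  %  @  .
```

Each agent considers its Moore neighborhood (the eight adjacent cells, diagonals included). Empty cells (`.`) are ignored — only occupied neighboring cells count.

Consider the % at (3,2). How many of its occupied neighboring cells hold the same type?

2

Occupied neighbors of (3,2): (2,1)=@, (2,2)=%, (2,3)=@, (3,1)=@, (3,3)=%, (4,2)=@, (4,3)=@.
Same type (%): 2 of 7.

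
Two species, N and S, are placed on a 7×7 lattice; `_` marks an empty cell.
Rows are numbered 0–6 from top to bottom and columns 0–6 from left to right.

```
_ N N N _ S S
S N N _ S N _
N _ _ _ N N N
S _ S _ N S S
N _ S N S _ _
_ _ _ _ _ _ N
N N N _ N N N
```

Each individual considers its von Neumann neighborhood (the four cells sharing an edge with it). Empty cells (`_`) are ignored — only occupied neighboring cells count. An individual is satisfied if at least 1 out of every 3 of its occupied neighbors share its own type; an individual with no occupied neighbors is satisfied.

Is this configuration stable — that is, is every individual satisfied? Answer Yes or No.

No

(0,1)N 2/2 satisfied
(0,2)N 3/3 satisfied
(0,3)N 1/1 satisfied
(0,5)S 1/2 satisfied
(0,6)S 1/1 satisfied
(1,0)S 0/2 not
(1,1)N 2/3 satisfied
(1,2)N 2/2 satisfied
(1,4)S 0/2 not
(1,5)N 1/3 satisfied
(2,0)N 0/2 not
(2,4)N 2/3 satisfied
(2,5)N 3/4 satisfied
(2,6)N 1/2 satisfied
(3,0)S 0/2 not
(3,2)S 1/1 satisfied
(3,4)N 1/3 satisfied
(3,5)S 1/3 satisfied
(3,6)S 1/2 satisfied
(4,0)N 0/1 not
(4,2)S 1/2 satisfied
(4,3)N 0/2 not
(4,4)S 0/2 not
(5,6)N 1/1 satisfied
(6,0)N 1/1 satisfied
(6,1)N 2/2 satisfied
(6,2)N 1/1 satisfied
(6,4)N 1/1 satisfied
(6,5)N 2/2 satisfied
(6,6)N 2/2 satisfied
For instance (1,0) has only 0/2 same-type neighbors, below 1/3.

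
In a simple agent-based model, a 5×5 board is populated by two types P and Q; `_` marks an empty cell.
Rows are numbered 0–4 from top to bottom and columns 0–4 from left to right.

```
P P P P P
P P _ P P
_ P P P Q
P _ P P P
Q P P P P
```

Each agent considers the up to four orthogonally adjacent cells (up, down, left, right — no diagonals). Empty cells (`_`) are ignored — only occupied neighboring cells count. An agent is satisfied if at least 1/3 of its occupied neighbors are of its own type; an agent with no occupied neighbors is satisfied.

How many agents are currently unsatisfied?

3

Row 0: (0,0)P 2/2 satisfied · (0,1)P 3/3 satisfied · (0,2)P 2/2 satisfied · (0,3)P 3/3 satisfied · (0,4)P 2/2 satisfied
Row 1: (1,0)P 2/2 satisfied · (1,1)P 3/3 satisfied · (1,3)P 3/3 satisfied · (1,4)P 2/3 satisfied
Row 2: (2,1)P 2/2 satisfied · (2,2)P 3/3 satisfied · (2,3)P 3/4 satisfied · (2,4)Q 0/3 not
Row 3: (3,0)P 0/1 not · (3,2)P 3/3 satisfied · (3,3)P 4/4 satisfied · (3,4)P 2/3 satisfied
Row 4: (4,0)Q 0/2 not · (4,1)P 1/2 satisfied · (4,2)P 3/3 satisfied · (4,3)P 3/3 satisfied · (4,4)P 2/2 satisfied
Unsatisfied: (2,4), (3,0), (4,0) — 3 in total.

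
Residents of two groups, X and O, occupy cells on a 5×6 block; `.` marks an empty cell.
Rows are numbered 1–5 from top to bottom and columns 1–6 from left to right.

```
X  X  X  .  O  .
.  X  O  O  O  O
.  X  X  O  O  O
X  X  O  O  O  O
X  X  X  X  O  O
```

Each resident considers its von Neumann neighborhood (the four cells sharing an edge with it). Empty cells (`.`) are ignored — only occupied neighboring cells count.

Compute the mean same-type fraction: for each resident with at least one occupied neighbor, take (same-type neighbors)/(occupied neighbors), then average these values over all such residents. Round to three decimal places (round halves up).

0.801

(1,1)X 1/1
(1,2)X 3/3
(1,3)X 1/2
(1,5)O 1/1
(2,2)X 2/3
(2,3)O 1/4
(2,4)O 3/3
(2,5)O 4/4
(2,6)O 2/2
(3,2)X 3/3
(3,3)X 1/4
(3,4)O 3/4
(3,5)O 4/4
(3,6)O 3/3
(4,1)X 2/2
(4,2)X 3/4
(4,3)O 1/4
(4,4)O 3/4
(4,5)O 4/4
(4,6)O 3/3
(5,1)X 2/2
(5,2)X 3/3
(5,3)X 2/3
(5,4)X 1/3
(5,5)O 2/3
(5,6)O 2/2
Sum over 26 residents: 1/1 + 3/3 + 1/2 + 1/1 + 2/3 + 1/4 + 3/3 + 4/4 + 2/2 + 3/3 + 1/4 + 3/4 + 4/4 + 3/3 + 2/2 + 3/4 + 1/4 + 3/4 + 4/4 + 3/3 + 2/2 + 3/3 + 2/3 + 1/3 + 2/3 + 2/2 = 125/6; mean = 125/6 ÷ 26 = 125/156 = 0.801282… → 0.801.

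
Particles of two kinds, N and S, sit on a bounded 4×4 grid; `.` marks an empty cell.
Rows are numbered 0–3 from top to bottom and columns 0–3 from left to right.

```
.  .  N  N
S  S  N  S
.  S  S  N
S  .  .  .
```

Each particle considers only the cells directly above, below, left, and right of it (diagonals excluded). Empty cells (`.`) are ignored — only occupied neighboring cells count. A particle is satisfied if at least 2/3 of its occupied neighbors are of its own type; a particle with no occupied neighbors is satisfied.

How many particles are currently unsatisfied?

(0,2)N 2/2 ok
(0,3)N 1/2 unhappy
(1,0)S 1/1 ok
(1,1)S 2/3 ok
(1,2)N 1/4 unhappy
(1,3)S 0/3 unhappy
(2,1)S 2/2 ok
(2,2)S 1/3 unhappy
(2,3)N 0/2 unhappy
(3,0)S 0/0 ok
Unsatisfied: (0,3), (1,2), (1,3), (2,2), (2,3) — 5 in total.

5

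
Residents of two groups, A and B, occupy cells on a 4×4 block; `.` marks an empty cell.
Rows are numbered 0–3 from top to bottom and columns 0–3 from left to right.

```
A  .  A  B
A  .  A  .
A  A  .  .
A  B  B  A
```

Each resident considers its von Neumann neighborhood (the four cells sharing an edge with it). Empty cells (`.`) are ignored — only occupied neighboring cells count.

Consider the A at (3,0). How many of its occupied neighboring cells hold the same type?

Occupied neighbors of (3,0): (2,0)=A, (3,1)=B.
Same type (A): 1 of 2.

1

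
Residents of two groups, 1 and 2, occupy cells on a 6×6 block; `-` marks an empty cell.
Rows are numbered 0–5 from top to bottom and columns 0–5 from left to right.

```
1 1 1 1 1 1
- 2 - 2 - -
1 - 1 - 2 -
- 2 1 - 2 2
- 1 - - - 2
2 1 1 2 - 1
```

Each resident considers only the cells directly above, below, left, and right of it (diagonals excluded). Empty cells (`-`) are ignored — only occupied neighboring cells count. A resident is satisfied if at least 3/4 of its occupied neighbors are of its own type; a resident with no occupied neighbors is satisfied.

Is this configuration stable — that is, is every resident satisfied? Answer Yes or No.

Row 0: (0,0)1 1/1 ok · (0,1)1 2/3 unhappy · (0,2)1 2/2 ok · (0,3)1 2/3 unhappy · (0,4)1 2/2 ok · (0,5)1 1/1 ok
Row 1: (1,1)2 0/1 unhappy · (1,3)2 0/1 unhappy
Row 2: (2,0)1 0/0 ok · (2,2)1 1/1 ok · (2,4)2 1/1 ok
Row 3: (3,1)2 0/2 unhappy · (3,2)1 1/2 unhappy · (3,4)2 2/2 ok · (3,5)2 2/2 ok
Row 4: (4,1)1 1/2 unhappy · (4,5)2 1/2 unhappy
Row 5: (5,0)2 0/1 unhappy · (5,1)1 2/3 unhappy · (5,2)1 1/2 unhappy · (5,3)2 0/1 unhappy · (5,5)1 0/1 unhappy
For instance (0,1) has only 2/3 same-type neighbors, below 3/4.

No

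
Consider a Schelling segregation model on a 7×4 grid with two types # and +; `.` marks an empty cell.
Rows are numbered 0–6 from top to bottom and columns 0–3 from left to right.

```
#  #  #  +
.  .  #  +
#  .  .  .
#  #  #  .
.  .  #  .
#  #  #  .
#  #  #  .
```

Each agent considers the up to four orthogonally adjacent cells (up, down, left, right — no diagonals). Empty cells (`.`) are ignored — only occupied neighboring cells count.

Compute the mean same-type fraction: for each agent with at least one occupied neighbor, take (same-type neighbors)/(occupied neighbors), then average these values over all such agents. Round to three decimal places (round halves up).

0.892

(0,0)# 1/1
(0,1)# 2/2
(0,2)# 2/3
(0,3)+ 1/2
(1,2)# 1/2
(1,3)+ 1/2
(2,0)# 1/1
(3,0)# 2/2
(3,1)# 2/2
(3,2)# 2/2
(4,2)# 2/2
(5,0)# 2/2
(5,1)# 3/3
(5,2)# 3/3
(6,0)# 2/2
(6,1)# 3/3
(6,2)# 2/2
Sum over 17 agents: 1/1 + 2/2 + 2/3 + 1/2 + 1/2 + 1/2 + 1/1 + 2/2 + 2/2 + 2/2 + 2/2 + 2/2 + 3/3 + 3/3 + 2/2 + 3/3 + 2/2 = 91/6; mean = 91/6 ÷ 17 = 91/102 = 0.892156… → 0.892.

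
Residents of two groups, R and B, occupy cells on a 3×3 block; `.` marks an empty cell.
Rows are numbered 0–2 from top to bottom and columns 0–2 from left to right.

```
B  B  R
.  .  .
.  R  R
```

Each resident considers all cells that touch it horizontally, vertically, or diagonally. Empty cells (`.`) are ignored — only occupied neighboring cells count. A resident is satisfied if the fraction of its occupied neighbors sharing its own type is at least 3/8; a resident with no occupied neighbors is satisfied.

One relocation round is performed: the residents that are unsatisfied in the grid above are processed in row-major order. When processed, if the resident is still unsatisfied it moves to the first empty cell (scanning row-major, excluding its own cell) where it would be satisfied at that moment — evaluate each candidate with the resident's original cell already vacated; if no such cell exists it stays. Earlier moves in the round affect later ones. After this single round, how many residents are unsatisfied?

0

Initially unsatisfied (in order): (0,2).
  (0,2) → (1,1).
Resulting grid:
B B .
. R .
. R R
All satisfied now.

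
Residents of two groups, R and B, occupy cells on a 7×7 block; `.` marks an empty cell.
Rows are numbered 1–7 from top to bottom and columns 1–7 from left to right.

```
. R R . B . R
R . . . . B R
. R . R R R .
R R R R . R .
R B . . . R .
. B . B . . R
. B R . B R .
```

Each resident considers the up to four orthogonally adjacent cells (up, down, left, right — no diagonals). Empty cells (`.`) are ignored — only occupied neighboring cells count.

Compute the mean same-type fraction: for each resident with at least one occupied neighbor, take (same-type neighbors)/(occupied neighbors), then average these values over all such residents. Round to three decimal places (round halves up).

0.693

Row 1: (1,2)R 1/1 · (1,3)R 1/1 · (1,5)B — no occupied neighbors · (1,7)R 1/1
Row 2: (2,1)R — no occupied neighbors · (2,6)B 0/2 · (2,7)R 1/2
Row 3: (3,2)R 1/1 · (3,4)R 2/2 · (3,5)R 2/2 · (3,6)R 2/3
Row 4: (4,1)R 2/2 · (4,2)R 3/4 · (4,3)R 2/2 · (4,4)R 2/2 · (4,6)R 2/2
Row 5: (5,1)R 1/2 · (5,2)B 1/3 · (5,6)R 1/1
Row 6: (6,2)B 2/2 · (6,4)B — no occupied neighbors · (6,7)R — no occupied neighbors
Row 7: (7,2)B 1/2 · (7,3)R 0/1 · (7,5)B 0/1 · (7,6)R 0/1
Sum over 22 residents: 1/1 + 1/1 + 1/1 + 0/2 + 1/2 + 1/1 + 2/2 + 2/2 + 2/3 + 2/2 + 3/4 + 2/2 + 2/2 + 2/2 + 1/2 + 1/3 + 1/1 + 2/2 + 1/2 + 0/1 + 0/1 + 0/1 = 61/4; mean = 61/4 ÷ 22 = 61/88 = 0.693181… → 0.693.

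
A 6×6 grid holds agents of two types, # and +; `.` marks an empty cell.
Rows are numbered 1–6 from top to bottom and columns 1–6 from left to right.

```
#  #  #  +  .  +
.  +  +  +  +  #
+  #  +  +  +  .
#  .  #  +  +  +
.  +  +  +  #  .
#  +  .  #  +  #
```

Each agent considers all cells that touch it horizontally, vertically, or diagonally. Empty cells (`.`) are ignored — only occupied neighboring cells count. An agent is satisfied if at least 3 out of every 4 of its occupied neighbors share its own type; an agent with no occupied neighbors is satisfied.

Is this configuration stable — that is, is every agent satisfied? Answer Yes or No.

Row 1: (1,1)# 1/2 not · (1,2)# 2/4 not · (1,3)# 1/5 not · (1,4)+ 3/4 satisfied · (1,6)+ 1/2 not
Row 2: (2,2)+ 3/7 not · (2,3)+ 5/8 not · (2,4)+ 6/7 satisfied · (2,5)+ 5/6 satisfied · (2,6)# 0/3 not
Row 3: (3,1)+ 1/3 not · (3,2)# 2/6 not · (3,3)+ 5/7 not · (3,4)+ 7/8 satisfied · (3,5)+ 6/7 satisfied
Row 4: (4,1)# 1/3 not · (4,3)# 1/7 not · (4,4)+ 6/8 satisfied · (4,5)+ 5/6 satisfied · (4,6)+ 2/3 not
Row 5: (5,2)+ 2/5 not · (5,3)+ 4/6 not · (5,4)+ 4/7 not · (5,5)# 2/7 not
Row 6: (6,1)# 0/2 not · (6,2)+ 2/3 not · (6,4)# 1/4 not · (6,5)+ 1/4 not · (6,6)# 1/2 not
For instance (1,1) has only 1/2 same-type neighbors, below 3/4.

No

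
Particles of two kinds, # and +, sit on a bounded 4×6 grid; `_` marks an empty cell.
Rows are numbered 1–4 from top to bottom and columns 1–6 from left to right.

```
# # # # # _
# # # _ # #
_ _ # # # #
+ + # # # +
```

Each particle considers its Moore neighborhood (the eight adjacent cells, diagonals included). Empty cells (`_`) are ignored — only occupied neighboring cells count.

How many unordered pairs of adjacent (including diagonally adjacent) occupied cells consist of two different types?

Scan each occupied cell's neighbors to the right and below (and the two forward diagonals) so each pair is counted once.
From row 1: 0 unlike of 15 pairs (running 0/15).
From row 2: 0 unlike of 11 pairs (running 0/26).
From row 3: 3 unlike of 14 pairs (running 3/40).
From row 4: 2 unlike of 5 pairs (running 5/45).
Total adjacent occupied pairs: 45; unlike-type pairs: 5.

5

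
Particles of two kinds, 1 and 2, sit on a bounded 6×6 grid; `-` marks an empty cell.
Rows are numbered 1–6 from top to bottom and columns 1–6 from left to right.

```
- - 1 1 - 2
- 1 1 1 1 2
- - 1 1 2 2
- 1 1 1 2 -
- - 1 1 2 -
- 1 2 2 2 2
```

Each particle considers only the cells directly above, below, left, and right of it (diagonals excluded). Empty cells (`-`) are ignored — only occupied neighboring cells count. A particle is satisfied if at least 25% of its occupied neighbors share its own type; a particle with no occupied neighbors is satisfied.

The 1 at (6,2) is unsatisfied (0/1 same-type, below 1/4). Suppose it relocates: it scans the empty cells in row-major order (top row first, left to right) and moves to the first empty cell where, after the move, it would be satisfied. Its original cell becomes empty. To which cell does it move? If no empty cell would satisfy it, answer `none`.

Vacating (6,2). Empty cells in order:
  (1,1): 0/0 same-type → satisfied — stop here.

(1,1)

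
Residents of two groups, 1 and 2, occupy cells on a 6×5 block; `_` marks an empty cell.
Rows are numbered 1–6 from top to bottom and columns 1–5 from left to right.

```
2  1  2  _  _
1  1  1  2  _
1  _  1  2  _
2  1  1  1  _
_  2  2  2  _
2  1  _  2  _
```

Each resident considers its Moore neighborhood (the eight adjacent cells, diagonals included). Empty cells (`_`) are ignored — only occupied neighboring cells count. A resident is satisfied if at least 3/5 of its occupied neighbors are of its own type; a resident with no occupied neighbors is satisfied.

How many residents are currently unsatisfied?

14

(1,1)2 0/3 unhappy
(1,2)1 3/5 ok
(1,3)2 1/4 unhappy
(2,1)1 3/4 ok
(2,2)1 5/7 ok
(2,3)1 3/6 unhappy
(2,4)2 2/4 unhappy
(3,1)1 3/4 ok
(3,3)1 5/7 ok
(3,4)2 1/5 unhappy
(4,1)2 1/3 unhappy
(4,2)1 3/6 unhappy
(4,3)1 3/7 unhappy
(4,4)1 2/5 unhappy
(5,2)2 3/6 unhappy
(5,3)2 3/7 unhappy
(5,4)2 2/4 unhappy
(6,1)2 1/2 unhappy
(6,2)1 0/3 unhappy
(6,4)2 2/2 ok
Unsatisfied: (1,1), (1,3), (2,3), (2,4), (3,4), (4,1), (4,2), (4,3), (4,4), (5,2), (5,3), (5,4), (6,1), (6,2) — 14 in total.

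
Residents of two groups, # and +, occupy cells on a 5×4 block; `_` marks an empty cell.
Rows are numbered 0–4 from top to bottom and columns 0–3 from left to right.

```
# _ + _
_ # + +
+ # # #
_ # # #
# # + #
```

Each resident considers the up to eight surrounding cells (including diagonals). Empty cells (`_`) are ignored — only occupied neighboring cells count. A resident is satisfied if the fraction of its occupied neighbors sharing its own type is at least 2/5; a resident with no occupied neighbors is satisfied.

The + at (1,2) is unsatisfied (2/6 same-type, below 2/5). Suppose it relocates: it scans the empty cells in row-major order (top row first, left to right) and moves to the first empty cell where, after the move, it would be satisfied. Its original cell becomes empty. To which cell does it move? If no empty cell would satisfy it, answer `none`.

Vacating (1,2). Empty cells in order:
  (0,1): 1/3 same-type → still unsatisfied.
  (0,3): 2/2 same-type → satisfied — stop here.

(0,3)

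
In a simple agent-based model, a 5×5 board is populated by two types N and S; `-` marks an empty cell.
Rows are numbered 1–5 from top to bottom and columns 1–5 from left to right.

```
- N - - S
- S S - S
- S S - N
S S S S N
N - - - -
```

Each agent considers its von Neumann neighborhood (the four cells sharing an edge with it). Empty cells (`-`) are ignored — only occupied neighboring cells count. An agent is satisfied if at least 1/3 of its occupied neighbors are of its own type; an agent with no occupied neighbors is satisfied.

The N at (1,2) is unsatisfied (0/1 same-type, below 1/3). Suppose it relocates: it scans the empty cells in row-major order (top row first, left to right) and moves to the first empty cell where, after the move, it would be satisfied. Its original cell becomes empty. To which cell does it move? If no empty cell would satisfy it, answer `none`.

(1,1)

Vacating (1,2). Empty cells in order:
  (1,1): 0/0 same-type → satisfied — stop here.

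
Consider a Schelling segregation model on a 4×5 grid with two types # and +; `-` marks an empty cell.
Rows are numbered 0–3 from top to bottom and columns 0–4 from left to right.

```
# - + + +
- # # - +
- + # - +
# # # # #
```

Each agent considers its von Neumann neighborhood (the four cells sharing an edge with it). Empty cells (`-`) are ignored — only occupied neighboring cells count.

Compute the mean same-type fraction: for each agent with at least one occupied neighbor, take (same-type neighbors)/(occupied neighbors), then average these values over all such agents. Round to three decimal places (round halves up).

0.714

Row 0: (0,0)# — no occupied neighbors · (0,2)+ 1/2 · (0,3)+ 2/2 · (0,4)+ 2/2
Row 1: (1,1)# 1/2 · (1,2)# 2/3 · (1,4)+ 2/2
Row 2: (2,1)+ 0/3 · (2,2)# 2/3 · (2,4)+ 1/2
Row 3: (3,0)# 1/1 · (3,1)# 2/3 · (3,2)# 3/3 · (3,3)# 2/2 · (3,4)# 1/2
Sum over 14 agents: 1/2 + 2/2 + 2/2 + 1/2 + 2/3 + 2/2 + 0/3 + 2/3 + 1/2 + 1/1 + 2/3 + 3/3 + 2/2 + 1/2 = 10; mean = 10 ÷ 14 = 5/7 = 0.714285… → 0.714.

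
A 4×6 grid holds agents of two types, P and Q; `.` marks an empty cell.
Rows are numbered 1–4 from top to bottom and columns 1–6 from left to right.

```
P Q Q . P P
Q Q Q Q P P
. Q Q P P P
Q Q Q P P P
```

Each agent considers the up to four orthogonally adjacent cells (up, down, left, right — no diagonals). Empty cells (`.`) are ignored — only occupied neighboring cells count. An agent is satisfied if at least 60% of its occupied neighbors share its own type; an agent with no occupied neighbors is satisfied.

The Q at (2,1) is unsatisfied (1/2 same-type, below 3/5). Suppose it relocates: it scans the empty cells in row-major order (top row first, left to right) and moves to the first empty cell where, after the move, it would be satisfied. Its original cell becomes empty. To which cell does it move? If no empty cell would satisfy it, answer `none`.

Vacating (2,1). Empty cells in order:
  (1,4): 2/3 same-type → satisfied — stop here.

(1,4)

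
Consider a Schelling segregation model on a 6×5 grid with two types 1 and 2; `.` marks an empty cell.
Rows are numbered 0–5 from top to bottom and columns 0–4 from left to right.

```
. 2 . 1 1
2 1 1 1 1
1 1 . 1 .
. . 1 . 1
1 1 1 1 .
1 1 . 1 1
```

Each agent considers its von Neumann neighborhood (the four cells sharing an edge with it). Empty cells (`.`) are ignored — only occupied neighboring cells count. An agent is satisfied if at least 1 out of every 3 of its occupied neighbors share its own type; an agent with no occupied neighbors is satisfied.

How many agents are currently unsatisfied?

2

(0,1)2 0/1 ✗
(0,3)1 2/2 ✓
(0,4)1 2/2 ✓
(1,0)2 0/2 ✗
(1,1)1 2/4 ✓
(1,2)1 2/2 ✓
(1,3)1 4/4 ✓
(1,4)1 2/2 ✓
(2,0)1 1/2 ✓
(2,1)1 2/2 ✓
(2,3)1 1/1 ✓
(3,2)1 1/1 ✓
(3,4)1 0/0 ✓
(4,0)1 2/2 ✓
(4,1)1 3/3 ✓
(4,2)1 3/3 ✓
(4,3)1 2/2 ✓
(5,0)1 2/2 ✓
(5,1)1 2/2 ✓
(5,3)1 2/2 ✓
(5,4)1 1/1 ✓
Unsatisfied: (0,1), (1,0) — 2 in total.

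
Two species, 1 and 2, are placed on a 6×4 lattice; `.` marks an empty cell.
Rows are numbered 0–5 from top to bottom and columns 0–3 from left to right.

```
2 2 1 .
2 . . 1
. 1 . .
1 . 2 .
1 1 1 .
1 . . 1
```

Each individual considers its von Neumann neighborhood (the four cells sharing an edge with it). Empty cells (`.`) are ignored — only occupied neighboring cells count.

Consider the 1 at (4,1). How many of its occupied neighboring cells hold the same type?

Occupied neighbors of (4,1): (4,0)=1, (4,2)=1.
Same type (1): 2 of 2.

2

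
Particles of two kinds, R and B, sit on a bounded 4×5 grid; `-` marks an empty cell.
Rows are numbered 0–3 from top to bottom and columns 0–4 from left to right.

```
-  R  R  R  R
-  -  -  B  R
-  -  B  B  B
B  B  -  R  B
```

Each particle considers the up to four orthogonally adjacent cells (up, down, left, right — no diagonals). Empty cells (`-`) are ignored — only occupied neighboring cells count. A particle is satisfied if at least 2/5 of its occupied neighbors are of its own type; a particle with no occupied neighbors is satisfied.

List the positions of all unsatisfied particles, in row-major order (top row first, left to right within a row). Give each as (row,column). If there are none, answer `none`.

(0,1)R 1/1 satisfied
(0,2)R 2/2 satisfied
(0,3)R 2/3 satisfied
(0,4)R 2/2 satisfied
(1,3)B 1/3 not
(1,4)R 1/3 not
(2,2)B 1/1 satisfied
(2,3)B 3/4 satisfied
(2,4)B 2/3 satisfied
(3,0)B 1/1 satisfied
(3,1)B 1/1 satisfied
(3,3)R 0/2 not
(3,4)B 1/2 satisfied

(1,3), (1,4), (3,3)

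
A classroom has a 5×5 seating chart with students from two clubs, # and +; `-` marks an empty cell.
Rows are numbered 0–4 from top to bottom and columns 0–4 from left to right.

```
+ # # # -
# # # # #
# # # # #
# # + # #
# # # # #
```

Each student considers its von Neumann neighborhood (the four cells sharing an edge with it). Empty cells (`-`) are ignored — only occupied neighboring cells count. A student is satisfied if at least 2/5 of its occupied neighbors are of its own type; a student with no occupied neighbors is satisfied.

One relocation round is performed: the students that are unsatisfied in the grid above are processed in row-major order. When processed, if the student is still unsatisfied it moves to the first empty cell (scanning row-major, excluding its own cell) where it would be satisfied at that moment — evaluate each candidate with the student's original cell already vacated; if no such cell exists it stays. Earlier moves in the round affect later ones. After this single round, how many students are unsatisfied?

Initially unsatisfied (in order): (0,0), (3,2).
  (0,0): no empty cell satisfies it; stays.
  (3,2): no empty cell satisfies it; stays.
Resulting grid:
+ # # # -
# # # # #
# # # # #
# # + # #
# # # # #
Unsatisfied now: (0,0), (3,2).

2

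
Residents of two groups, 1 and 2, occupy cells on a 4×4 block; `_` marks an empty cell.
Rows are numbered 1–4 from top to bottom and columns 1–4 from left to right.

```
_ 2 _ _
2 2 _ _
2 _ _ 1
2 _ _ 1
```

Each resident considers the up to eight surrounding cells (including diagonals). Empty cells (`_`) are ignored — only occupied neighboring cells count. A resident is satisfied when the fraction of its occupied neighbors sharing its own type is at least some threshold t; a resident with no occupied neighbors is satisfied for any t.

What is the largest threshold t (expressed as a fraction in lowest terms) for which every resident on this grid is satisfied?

(1,2)2 2/2
(2,1)2 3/3
(2,2)2 3/3
(3,1)2 3/3
(3,4)1 1/1
(4,1)2 1/1
(4,4)1 1/1
The smallest same-type fraction is 2/2 at (1,2), which reduces to 1/1. Any threshold above that leaves this resident unsatisfied.

1/1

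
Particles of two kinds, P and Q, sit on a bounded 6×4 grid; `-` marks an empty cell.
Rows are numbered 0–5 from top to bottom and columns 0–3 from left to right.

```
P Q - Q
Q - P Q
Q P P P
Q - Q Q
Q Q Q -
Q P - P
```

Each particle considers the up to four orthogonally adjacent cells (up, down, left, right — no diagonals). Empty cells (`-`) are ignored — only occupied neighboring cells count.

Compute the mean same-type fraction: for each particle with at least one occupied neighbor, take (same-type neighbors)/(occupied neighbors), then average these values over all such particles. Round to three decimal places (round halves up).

0.551

Row 0: (0,0)P 0/2 · (0,1)Q 0/1 · (0,3)Q 1/1
Row 1: (1,0)Q 1/2 · (1,2)P 1/2 · (1,3)Q 1/3
Row 2: (2,0)Q 2/3 · (2,1)P 1/2 · (2,2)P 3/4 · (2,3)P 1/3
Row 3: (3,0)Q 2/2 · (3,2)Q 2/3 · (3,3)Q 1/2
Row 4: (4,0)Q 3/3 · (4,1)Q 2/3 · (4,2)Q 2/2
Row 5: (5,0)Q 1/2 · (5,1)P 0/2 · (5,3)P — no occupied neighbors
Sum over 18 particles: 0/2 + 0/1 + 1/1 + 1/2 + 1/2 + 1/3 + 2/3 + 1/2 + 3/4 + 1/3 + 2/2 + 2/3 + 1/2 + 3/3 + 2/3 + 2/2 + 1/2 + 0/2 = 119/12; mean = 119/12 ÷ 18 = 119/216 = 0.550925… → 0.551.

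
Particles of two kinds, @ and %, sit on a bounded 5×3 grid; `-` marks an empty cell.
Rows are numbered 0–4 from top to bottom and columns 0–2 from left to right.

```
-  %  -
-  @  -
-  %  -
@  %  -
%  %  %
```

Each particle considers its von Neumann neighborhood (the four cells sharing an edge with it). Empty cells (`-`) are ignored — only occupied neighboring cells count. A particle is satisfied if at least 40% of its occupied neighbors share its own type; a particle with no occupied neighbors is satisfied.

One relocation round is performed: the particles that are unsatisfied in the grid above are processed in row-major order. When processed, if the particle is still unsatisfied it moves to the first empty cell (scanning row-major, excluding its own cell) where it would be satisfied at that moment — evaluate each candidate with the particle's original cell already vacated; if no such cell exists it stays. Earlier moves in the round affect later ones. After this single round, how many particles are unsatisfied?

Initially unsatisfied (in order): (0,1), (1,1), (3,0).
  (0,1) → (0,0).
  (1,1) → (0,2).
  (3,0) → (0,1).
Resulting grid:
% @ @
- - -
- % -
- % -
% % %
Unsatisfied now: (0,0).

1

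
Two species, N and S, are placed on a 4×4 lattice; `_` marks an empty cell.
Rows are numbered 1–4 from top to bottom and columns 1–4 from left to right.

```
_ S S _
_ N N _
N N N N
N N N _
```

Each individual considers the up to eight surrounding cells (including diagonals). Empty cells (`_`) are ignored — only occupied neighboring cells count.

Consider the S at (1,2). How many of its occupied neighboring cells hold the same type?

Occupied neighbors of (1,2): (1,3)=S, (2,2)=N, (2,3)=N.
Same type (S): 1 of 3.

1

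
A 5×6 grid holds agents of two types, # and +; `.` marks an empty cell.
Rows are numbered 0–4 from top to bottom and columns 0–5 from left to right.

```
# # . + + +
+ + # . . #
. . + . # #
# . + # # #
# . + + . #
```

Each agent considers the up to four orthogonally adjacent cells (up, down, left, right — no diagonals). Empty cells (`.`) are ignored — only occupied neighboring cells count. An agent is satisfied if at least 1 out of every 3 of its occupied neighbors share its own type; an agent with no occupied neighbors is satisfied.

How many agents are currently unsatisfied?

1

Row 0: (0,0)# 1/2 ok · (0,1)# 1/2 ok · (0,3)+ 1/1 ok · (0,4)+ 2/2 ok · (0,5)+ 1/2 ok
Row 1: (1,0)+ 1/2 ok · (1,1)+ 1/3 ok · (1,2)# 0/2 unhappy · (1,5)# 1/2 ok
Row 2: (2,2)+ 1/2 ok · (2,4)# 2/2 ok · (2,5)# 3/3 ok
Row 3: (3,0)# 1/1 ok · (3,2)+ 2/3 ok · (3,3)# 1/3 ok · (3,4)# 3/3 ok · (3,5)# 3/3 ok
Row 4: (4,0)# 1/1 ok · (4,2)+ 2/2 ok · (4,3)+ 1/2 ok · (4,5)# 1/1 ok
Unsatisfied: (1,2) — 1 in total.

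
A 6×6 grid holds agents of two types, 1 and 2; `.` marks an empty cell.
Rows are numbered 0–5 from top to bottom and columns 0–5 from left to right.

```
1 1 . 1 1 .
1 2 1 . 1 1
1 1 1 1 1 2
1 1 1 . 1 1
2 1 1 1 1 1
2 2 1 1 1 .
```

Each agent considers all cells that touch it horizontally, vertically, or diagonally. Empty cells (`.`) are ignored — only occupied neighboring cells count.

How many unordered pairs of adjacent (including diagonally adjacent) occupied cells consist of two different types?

19

Scan each occupied cell's neighbors to the right and below (and the two forward diagonals) so each pair is counted once.
From row 0: 2 unlike of 11 pairs (running 2/11).
From row 1: 7 unlike of 16 pairs (running 9/27).
From row 2: 3 unlike of 18 pairs (running 12/45).
From row 3: 2 unlike of 16 pairs (running 14/61).
From row 4: 4 unlike of 19 pairs (running 18/80).
From row 5: 1 unlike of 4 pairs (running 19/84).
Total adjacent occupied pairs: 84; unlike-type pairs: 19.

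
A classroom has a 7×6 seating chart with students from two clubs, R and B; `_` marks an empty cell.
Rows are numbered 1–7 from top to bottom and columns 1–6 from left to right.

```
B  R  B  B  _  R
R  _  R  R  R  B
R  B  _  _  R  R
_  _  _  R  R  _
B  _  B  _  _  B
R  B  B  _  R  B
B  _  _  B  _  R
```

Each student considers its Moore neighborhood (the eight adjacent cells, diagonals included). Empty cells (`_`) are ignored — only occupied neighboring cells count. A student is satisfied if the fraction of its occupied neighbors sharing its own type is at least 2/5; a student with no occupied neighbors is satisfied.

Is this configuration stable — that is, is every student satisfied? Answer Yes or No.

No

Row 1: (1,1)B 0/2 ✗ · (1,2)R 2/4 ✓ · (1,3)B 1/4 ✗ · (1,4)B 1/4 ✗ · (1,6)R 1/2 ✓
Row 2: (2,1)R 2/4 ✓ · (2,3)R 2/5 ✓ · (2,4)R 3/5 ✓ · (2,5)R 4/6 ✓ · (2,6)B 0/4 ✗
Row 3: (3,1)R 1/2 ✓ · (3,2)B 0/3 ✗ · (3,5)R 5/6 ✓ · (3,6)R 3/4 ✓
Row 4: (4,4)R 2/3 ✓ · (4,5)R 3/4 ✓
Row 5: (5,1)B 1/2 ✓ · (5,3)B 2/3 ✓ · (5,6)B 1/3 ✗
Row 6: (6,1)R 0/3 ✗ · (6,2)B 4/5 ✓ · (6,3)B 3/3 ✓ · (6,5)R 1/4 ✗ · (6,6)B 1/3 ✗
Row 7: (7,1)B 1/2 ✓ · (7,4)B 1/2 ✓ · (7,6)R 1/2 ✓
For instance (1,1) has only 0/2 same-type neighbors, below 2/5.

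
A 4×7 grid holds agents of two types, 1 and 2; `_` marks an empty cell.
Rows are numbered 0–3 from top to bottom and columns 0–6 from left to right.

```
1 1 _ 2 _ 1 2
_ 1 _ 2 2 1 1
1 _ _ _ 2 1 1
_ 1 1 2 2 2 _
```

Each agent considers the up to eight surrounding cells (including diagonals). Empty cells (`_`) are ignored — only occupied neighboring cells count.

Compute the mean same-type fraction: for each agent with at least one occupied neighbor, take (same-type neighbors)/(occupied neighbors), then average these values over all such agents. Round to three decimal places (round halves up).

0.720

(0,0)1 2/2
(0,1)1 2/2
(0,3)2 2/2
(0,5)1 2/4
(0,6)2 0/3
(1,1)1 3/3
(1,3)2 3/3
(1,4)2 3/6
(1,5)1 4/7
(1,6)1 4/5
(2,0)1 2/2
(2,4)2 5/7
(2,5)1 3/7
(2,6)1 3/4
(3,1)1 2/2
(3,2)1 1/2
(3,3)2 2/3
(3,4)2 3/4
(3,5)2 2/4
Sum over 19 agents: 2/2 + 2/2 + 2/2 + 2/4 + 0/3 + 3/3 + 3/3 + 3/6 + 4/7 + 4/5 + 2/2 + 5/7 + 3/7 + 3/4 + 2/2 + 1/2 + 2/3 + 3/4 + 2/4 = 2873/210; mean = 2873/210 ÷ 19 = 2873/3990 = 0.720050… → 0.720.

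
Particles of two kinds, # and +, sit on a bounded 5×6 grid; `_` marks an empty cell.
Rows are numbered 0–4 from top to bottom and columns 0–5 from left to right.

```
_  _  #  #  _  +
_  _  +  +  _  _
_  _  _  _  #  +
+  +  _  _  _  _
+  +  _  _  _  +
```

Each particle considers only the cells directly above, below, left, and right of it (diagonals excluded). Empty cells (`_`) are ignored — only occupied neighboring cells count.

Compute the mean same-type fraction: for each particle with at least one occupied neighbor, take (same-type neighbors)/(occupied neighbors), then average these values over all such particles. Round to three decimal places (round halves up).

0.600

Row 0: (0,2)# 1/2 · (0,3)# 1/2 · (0,5)+ — no occupied neighbors
Row 1: (1,2)+ 1/2 · (1,3)+ 1/2
Row 2: (2,4)# 0/1 · (2,5)+ 0/1
Row 3: (3,0)+ 2/2 · (3,1)+ 2/2
Row 4: (4,0)+ 2/2 · (4,1)+ 2/2 · (4,5)+ — no occupied neighbors
Sum over 10 particles: 1/2 + 1/2 + 1/2 + 1/2 + 0/1 + 0/1 + 2/2 + 2/2 + 2/2 + 2/2 = 6; mean = 6 ÷ 10 = 3/5 = 0.6 → 0.600.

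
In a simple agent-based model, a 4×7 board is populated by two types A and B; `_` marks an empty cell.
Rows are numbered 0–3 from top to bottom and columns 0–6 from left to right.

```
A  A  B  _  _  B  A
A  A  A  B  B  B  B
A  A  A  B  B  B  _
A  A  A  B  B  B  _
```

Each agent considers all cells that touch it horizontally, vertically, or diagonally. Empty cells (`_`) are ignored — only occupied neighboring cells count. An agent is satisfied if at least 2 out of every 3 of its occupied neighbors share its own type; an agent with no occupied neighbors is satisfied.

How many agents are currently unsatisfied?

Row 0: (0,0)A 3/3 ✓ · (0,1)A 4/5 ✓ · (0,2)B 1/4 ✗ · (0,5)B 3/4 ✓ · (0,6)A 0/3 ✗
Row 1: (1,0)A 5/5 ✓ · (1,1)A 7/8 ✓ · (1,2)A 4/7 ✗ · (1,3)B 4/6 ✓ · (1,4)B 6/6 ✓ · (1,5)B 5/6 ✓ · (1,6)B 3/4 ✓
Row 2: (2,0)A 5/5 ✓ · (2,1)A 8/8 ✓ · (2,2)A 5/8 ✗ · (2,3)B 5/8 ✗ · (2,4)B 8/8 ✓ · (2,5)B 6/6 ✓
Row 3: (3,0)A 3/3 ✓ · (3,1)A 5/5 ✓ · (3,2)A 3/5 ✗ · (3,3)B 3/5 ✗ · (3,4)B 5/5 ✓ · (3,5)B 3/3 ✓
Unsatisfied: (0,2), (0,6), (1,2), (2,2), (2,3), (3,2), (3,3) — 7 in total.

7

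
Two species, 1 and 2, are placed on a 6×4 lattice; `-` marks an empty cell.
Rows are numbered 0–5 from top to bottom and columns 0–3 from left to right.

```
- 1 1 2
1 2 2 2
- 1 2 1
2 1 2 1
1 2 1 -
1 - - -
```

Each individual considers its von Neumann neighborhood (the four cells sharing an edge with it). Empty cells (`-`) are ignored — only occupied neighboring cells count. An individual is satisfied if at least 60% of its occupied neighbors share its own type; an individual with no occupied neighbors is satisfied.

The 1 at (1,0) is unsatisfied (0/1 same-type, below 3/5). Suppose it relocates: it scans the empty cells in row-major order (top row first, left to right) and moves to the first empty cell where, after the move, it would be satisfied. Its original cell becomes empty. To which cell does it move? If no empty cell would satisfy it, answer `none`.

Vacating (1,0). Empty cells in order:
  (0,0): 1/1 same-type → satisfied — stop here.

(0,0)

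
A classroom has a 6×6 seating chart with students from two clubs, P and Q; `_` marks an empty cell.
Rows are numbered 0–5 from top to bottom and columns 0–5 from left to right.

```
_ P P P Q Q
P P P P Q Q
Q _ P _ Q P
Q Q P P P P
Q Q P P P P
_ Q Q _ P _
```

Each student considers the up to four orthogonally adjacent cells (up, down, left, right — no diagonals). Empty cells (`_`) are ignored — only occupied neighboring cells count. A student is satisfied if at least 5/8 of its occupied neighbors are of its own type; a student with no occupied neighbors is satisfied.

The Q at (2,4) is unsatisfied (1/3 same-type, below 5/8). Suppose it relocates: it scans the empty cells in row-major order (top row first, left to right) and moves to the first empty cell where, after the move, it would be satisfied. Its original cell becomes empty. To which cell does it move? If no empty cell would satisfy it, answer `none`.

(5,0)

Vacating (2,4). Empty cells in order:
  (0,0): 0/2 same-type → still unsatisfied.
  (2,1): 2/4 same-type → still unsatisfied.
  (2,3): 0/3 same-type → still unsatisfied.
  (5,0): 2/2 same-type → satisfied — stop here.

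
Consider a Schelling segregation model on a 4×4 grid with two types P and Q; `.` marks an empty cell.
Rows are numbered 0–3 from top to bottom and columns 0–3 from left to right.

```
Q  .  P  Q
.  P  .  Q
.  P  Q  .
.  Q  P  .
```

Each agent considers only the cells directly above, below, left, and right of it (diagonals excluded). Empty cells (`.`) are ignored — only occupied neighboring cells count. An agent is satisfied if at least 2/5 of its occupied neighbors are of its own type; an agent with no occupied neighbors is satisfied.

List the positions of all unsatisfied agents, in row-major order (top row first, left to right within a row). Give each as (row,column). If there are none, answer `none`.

(0,2), (2,1), (2,2), (3,1), (3,2)

Row 0: (0,0)Q 0/0 ✓ · (0,2)P 0/1 ✗ · (0,3)Q 1/2 ✓
Row 1: (1,1)P 1/1 ✓ · (1,3)Q 1/1 ✓
Row 2: (2,1)P 1/3 ✗ · (2,2)Q 0/2 ✗
Row 3: (3,1)Q 0/2 ✗ · (3,2)P 0/2 ✗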